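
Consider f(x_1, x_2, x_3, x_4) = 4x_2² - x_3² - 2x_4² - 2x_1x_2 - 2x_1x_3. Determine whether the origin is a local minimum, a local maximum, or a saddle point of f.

The Hessian at the origin is H = [[0, -2, -2, 0], [-2, 8, 0, 0], [-2, 0, -2, 0], [0, 0, 0, -4]].
H is indefinite, so the origin is a saddle point.

saddle point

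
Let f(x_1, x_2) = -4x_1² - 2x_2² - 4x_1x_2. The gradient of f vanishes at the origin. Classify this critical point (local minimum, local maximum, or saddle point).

local maximum

The Hessian at the origin is H = [[-8, -4], [-4, -4]].
det H = -8·-4 − (-4)² = 16 > 0 and H[1,1] = -8 < 0, so H is negative definite.
Therefore the origin is a local maximum.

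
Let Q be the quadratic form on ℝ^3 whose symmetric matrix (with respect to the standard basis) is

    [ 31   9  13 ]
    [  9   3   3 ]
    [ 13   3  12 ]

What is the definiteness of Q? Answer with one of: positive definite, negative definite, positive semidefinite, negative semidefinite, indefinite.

Row-reducing A symmetrically gives the diagonal entries 31, 12/31, 5.
That gives 3 positive pivots.
Hence Q is positive definite.

positive definite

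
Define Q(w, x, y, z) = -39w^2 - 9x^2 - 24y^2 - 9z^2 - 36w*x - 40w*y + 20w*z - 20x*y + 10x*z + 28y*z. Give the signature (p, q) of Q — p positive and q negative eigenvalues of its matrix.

(0, 4)

The associated matrix is A = [[-39, -18, -20, 10], [-18, -9, -10, 5], [-20, -10, -24, 14], [10, 5, 14, -9]].
An LDLᵀ factorisation of A has diagonal entries -39, -9/13, -116/9, -20/29.
That gives 4 negative pivots.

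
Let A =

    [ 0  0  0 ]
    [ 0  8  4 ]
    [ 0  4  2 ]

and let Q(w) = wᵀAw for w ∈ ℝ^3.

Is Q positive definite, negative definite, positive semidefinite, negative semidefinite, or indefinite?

Applying the same elementary operations to the rows and columns of A produces a congruent diagonal matrix with entries 0, 8, 0.
So there are 1 positive, 2 zero pivots.
Hence Q is positive semidefinite.

positive semidefinite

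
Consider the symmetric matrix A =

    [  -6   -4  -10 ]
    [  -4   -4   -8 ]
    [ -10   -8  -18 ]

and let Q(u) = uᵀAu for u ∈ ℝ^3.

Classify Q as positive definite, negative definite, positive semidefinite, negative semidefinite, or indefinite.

negative semidefinite

Row-reducing A symmetrically gives the diagonal entries -6, -4/3, 0.
So there are 2 negative, 1 zero pivots.
Hence Q is negative semidefinite.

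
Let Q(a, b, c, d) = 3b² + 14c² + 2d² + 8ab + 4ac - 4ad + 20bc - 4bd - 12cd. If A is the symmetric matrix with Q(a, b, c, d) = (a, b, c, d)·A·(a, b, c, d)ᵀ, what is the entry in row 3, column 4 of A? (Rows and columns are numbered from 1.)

The coefficient of c·d in Q is -12. For a symmetric A this equals A[3,4] + A[4,3] = 2·A[3,4].
So A[3,4] = -12/2 = -6.

-6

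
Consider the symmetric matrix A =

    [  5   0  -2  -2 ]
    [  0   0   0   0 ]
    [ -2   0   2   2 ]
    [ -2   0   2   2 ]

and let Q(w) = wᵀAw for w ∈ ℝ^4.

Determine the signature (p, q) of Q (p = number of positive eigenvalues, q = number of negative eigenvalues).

Row-reducing A symmetrically gives the diagonal entries 5, 0, 6/5, 0.
So there are 2 positive, 2 zero pivots.

(2, 0)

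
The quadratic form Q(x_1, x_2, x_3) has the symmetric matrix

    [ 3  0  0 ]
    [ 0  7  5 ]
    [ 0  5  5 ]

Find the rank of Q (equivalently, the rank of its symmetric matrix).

3

An LDLᵀ factorisation of A has diagonal entries 3, 7, 10/7.
So there are 3 positive pivots.
The rank is the number of nonzero pivots: 3.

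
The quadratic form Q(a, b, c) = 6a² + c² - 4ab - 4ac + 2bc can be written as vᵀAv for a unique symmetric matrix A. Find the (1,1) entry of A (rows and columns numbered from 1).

The coefficient of a² in Q is 6, and that is exactly A[1,1].

6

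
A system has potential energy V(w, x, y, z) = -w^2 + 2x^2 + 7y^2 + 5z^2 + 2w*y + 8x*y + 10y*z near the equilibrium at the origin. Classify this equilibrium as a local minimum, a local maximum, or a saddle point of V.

saddle point

The Hessian at the origin is H = [[-2, 0, 2, 0], [0, 4, 8, 0], [2, 8, 14, 10], [0, 0, 10, 10]].
H is indefinite, so the origin is a saddle point.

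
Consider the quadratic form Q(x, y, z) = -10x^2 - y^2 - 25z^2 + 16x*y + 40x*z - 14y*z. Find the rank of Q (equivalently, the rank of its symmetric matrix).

Write A = [[-10, 8, 20], [8, -1, -7], [20, -7, -25]].
Symmetric row and column elimination reduces A to a congruent diagonal form with pivots -10, 27/5, 0.
That gives 1 positive, 1 negative, 1 zero pivots.
The rank is the number of nonzero pivots: 2.

2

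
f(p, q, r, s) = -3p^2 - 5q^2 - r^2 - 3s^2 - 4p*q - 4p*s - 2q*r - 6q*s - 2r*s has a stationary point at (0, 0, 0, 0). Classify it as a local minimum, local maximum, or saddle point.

local maximum

The Hessian at the origin is H = [[-6, -4, 0, -4], [-4, -10, -2, -6], [0, -2, -2, -2], [-4, -6, -2, -6]].
Applying the same elementary operations to the rows and columns of H produces a congruent diagonal matrix with entries -6, -22/3, -16/11, -1.
That gives 4 negative pivots.
H is negative definite, so the origin is a strict local maximum.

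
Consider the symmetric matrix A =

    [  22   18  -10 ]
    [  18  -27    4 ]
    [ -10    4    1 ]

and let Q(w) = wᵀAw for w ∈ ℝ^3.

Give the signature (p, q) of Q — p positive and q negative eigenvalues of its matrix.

(2, 1)

Symmetric row and column elimination reduces A to a congruent diagonal form with pivots 22, -459/11, 5/459.
So there are 2 positive, 1 negative pivots.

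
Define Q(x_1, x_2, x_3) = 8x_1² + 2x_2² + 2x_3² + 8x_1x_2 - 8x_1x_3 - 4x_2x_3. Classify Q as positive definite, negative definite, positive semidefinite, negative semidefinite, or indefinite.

positive semidefinite

The symmetric matrix is A = [[8, 4, -4], [4, 2, -2], [-4, -2, 2]].
Row-reducing A symmetrically gives the diagonal entries 8, 0, 0.
Counting signs: 1 positive, 2 zero.
Hence Q is positive semidefinite.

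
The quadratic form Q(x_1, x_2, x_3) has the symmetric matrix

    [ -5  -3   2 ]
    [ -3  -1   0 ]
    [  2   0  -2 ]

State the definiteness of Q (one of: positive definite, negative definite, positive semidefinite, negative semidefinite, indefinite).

indefinite

Symmetric row and column elimination reduces A to a congruent diagonal form with pivots -5, 4/5, -3.
So there are 1 positive, 2 negative pivots.
Hence Q is indefinite.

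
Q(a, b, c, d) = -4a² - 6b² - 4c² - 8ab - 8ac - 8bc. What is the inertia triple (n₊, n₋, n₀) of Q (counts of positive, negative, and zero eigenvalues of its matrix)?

Write A = [[-4, -4, -4, 0], [-4, -6, -4, 0], [-4, -4, -4, 0], [0, 0, 0, 0]].
Symmetric row and column elimination reduces A to a congruent diagonal form with pivots -4, -2, 0, 0.
So there are 2 negative, 2 zero pivots.

(0, 2, 2)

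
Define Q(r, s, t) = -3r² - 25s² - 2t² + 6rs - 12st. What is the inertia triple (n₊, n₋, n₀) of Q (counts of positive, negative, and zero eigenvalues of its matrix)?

Write A = [[-3, 3, 0], [3, -25, -6], [0, -6, -2]].
An LDLᵀ factorisation of A has diagonal entries -3, -22, -4/11.
So there are 3 negative pivots.

(0, 3, 0)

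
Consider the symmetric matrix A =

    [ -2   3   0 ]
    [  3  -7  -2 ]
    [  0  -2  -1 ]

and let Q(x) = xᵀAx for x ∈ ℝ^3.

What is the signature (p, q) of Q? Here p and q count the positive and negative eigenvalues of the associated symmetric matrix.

(1, 2)

An LDLᵀ factorisation of A has diagonal entries -2, -5/2, 3/5.
That gives 1 positive, 2 negative pivots.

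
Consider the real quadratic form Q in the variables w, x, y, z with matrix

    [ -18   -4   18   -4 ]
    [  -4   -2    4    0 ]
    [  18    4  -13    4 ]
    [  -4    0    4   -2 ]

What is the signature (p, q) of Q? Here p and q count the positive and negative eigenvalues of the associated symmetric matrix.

An LDLᵀ factorisation of A has diagonal entries -18, -10/9, 5, -2/5.
That gives 1 positive, 3 negative pivots.

(1, 3)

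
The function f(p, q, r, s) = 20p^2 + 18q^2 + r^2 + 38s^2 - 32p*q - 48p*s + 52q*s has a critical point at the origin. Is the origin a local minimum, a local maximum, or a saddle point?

The Hessian at the origin is H = [[40, -32, 0, -48], [-32, 36, 0, 52], [0, 0, 2, 0], [-48, 52, 0, 76]].
Applying the same elementary operations to the rows and columns of H produces a congruent diagonal matrix with entries 40, 52/5, 2, 8/13.
That gives 4 positive pivots.
H is positive definite, so the origin is a strict local minimum.

local minimum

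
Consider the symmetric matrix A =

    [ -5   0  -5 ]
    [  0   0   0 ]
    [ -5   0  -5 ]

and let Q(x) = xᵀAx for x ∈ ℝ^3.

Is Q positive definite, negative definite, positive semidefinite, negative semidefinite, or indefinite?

Symmetric row and column elimination reduces A to a congruent diagonal form with pivots -5, 0, 0.
That gives 1 negative, 2 zero pivots.
Hence Q is negative semidefinite.

negative semidefinite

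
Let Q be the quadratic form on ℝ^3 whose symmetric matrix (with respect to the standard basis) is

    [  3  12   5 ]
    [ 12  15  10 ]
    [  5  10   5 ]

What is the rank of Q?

3

Row-reducing A symmetrically gives the diagonal entries 3, -33, -10/33.
Counting signs: 1 positive, 2 negative.
The rank is the number of nonzero pivots: 3.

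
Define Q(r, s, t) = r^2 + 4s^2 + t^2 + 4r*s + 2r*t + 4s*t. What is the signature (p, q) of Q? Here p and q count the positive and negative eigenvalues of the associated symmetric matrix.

Write A = [[1, 2, 1], [2, 4, 2], [1, 2, 1]].
Applying the same elementary operations to the rows and columns of A produces a congruent diagonal matrix with entries 1, 0, 0.
Counting signs: 1 positive, 2 zero.

(1, 0)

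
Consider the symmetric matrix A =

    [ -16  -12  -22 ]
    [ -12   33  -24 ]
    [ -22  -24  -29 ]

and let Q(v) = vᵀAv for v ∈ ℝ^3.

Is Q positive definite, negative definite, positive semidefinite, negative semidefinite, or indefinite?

indefinite

Congruent diagonalization of A (simultaneous row and column reduction) yields pivots -16, 42, -5/56.
So there are 1 positive, 2 negative pivots.
Hence Q is indefinite.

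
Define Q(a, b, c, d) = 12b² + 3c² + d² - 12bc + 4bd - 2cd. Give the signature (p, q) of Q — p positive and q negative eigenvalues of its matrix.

(2, 0)

The symmetric matrix is A = [[0, 0, 0, 0], [0, 12, -6, 2], [0, -6, 3, -1], [0, 2, -1, 1]].
Applying the same elementary operations to the rows and columns of A produces a congruent diagonal matrix with entries 0, 12, 0, 2/3.
Counting signs: 2 positive, 2 zero.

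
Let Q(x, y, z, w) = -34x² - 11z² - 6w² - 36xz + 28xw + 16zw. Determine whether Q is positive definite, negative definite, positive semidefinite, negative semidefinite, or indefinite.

negative semidefinite

Write A = [[-34, 0, -18, 14], [0, 0, 0, 0], [-18, 0, -11, 8], [14, 0, 8, -6]].
Row-reducing A symmetrically gives the diagonal entries -34, 0, -25/17, 0.
Counting signs: 2 negative, 2 zero.
Hence Q is negative semidefinite.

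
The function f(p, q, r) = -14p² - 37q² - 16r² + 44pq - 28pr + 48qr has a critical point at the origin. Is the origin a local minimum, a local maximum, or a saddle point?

The Hessian at the origin is H = [[-28, 44, -28], [44, -74, 48], [-28, 48, -32]].
Symmetric row and column elimination reduces H to a congruent diagonal form with pivots -28, -34/7, -12/17.
Counting signs: 3 negative.
H is negative definite, so the origin is a strict local maximum.

local maximum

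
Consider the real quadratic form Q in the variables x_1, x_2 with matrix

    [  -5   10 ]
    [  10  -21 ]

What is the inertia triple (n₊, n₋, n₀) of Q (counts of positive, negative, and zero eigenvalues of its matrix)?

Congruent diagonalization of A (simultaneous row and column reduction) yields pivots -5, -1.
Counting signs: 2 negative.

(0, 2, 0)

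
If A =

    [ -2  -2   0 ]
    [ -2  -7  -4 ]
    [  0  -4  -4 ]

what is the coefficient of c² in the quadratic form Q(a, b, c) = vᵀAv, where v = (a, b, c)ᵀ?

-4

The coefficient of c² is the diagonal entry A[3,3] = -4.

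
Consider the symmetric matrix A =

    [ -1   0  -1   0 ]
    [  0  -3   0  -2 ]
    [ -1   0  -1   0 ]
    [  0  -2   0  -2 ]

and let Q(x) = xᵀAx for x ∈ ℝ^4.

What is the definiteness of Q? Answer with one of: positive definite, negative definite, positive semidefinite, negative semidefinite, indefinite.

Congruent diagonalization of A (simultaneous row and column reduction) yields pivots -1, -3, 0, -2/3.
That gives 3 negative, 1 zero pivots.
Hence Q is negative semidefinite.

negative semidefinite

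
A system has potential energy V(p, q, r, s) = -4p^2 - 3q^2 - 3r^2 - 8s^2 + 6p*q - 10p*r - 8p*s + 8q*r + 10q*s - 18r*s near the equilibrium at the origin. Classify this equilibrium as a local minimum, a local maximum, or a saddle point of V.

The Hessian at the origin is H = [[-8, 6, -10, -8], [6, -6, 8, 10], [-10, 8, -6, -18], [-8, 10, -18, -16]].
An LDLᵀ factorisation of H has diagonal entries -8, -3/2, 20/3, -4.
So there are 1 positive, 3 negative pivots.
H is indefinite, so the origin is a saddle point.

saddle point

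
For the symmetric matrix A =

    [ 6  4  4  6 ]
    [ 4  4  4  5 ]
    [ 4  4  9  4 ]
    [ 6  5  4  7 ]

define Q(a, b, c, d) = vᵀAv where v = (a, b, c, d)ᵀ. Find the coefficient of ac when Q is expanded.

8

The coefficient of ac is A[1,3] + A[3,1] = 2·4 = 8.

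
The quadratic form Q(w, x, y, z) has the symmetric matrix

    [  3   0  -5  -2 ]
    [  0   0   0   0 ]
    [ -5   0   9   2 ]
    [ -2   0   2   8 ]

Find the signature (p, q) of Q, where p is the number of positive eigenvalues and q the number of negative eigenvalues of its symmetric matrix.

(3, 0)

Applying the same elementary operations to the rows and columns of A produces a congruent diagonal matrix with entries 3, 0, 2/3, 4.
So there are 3 positive, 1 zero pivots.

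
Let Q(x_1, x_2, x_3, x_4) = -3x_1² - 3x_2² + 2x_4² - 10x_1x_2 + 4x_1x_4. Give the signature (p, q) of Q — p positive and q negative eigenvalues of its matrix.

(2, 1)

The associated matrix is A = [[-3, -5, 0, 2], [-5, -3, 0, 0], [0, 0, 0, 0], [2, 0, 0, 2]].
Applying the same elementary operations to the rows and columns of A produces a congruent diagonal matrix with entries -3, 16/3, 0, 5/4.
So there are 2 positive, 1 negative, 1 zero pivots.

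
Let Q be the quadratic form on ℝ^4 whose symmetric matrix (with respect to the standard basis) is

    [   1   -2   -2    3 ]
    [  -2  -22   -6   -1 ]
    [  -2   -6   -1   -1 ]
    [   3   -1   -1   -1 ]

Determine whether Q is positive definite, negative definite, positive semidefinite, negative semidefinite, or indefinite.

indefinite

Applying the same elementary operations to the rows and columns of A produces a congruent diagonal matrix with entries 1, -26, -15/13, -5/6.
So there are 1 positive, 3 negative pivots.
Hence Q is indefinite.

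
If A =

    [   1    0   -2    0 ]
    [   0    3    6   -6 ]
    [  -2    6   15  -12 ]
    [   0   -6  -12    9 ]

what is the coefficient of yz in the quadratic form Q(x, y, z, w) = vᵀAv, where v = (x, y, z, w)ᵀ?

12

The coefficient of yz is A[2,3] + A[3,2] = 2·6 = 12.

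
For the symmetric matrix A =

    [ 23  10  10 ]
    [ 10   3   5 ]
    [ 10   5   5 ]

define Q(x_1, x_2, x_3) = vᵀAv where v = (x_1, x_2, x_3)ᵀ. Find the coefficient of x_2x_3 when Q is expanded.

10

The coefficient of x_2x_3 is A[2,3] + A[3,2] = 2·5 = 10.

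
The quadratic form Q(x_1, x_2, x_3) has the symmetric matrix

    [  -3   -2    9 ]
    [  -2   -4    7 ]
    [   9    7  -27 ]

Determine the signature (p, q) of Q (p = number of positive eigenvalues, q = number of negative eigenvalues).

(1, 2)

Symmetric row and column elimination reduces A to a congruent diagonal form with pivots -3, -8/3, 3/8.
So there are 1 positive, 2 negative pivots.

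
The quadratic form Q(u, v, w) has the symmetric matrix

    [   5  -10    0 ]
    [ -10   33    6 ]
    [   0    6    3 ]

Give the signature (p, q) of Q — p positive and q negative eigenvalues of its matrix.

(3, 0)

Symmetric row and column elimination reduces A to a congruent diagonal form with pivots 5, 13, 3/13.
That gives 3 positive pivots.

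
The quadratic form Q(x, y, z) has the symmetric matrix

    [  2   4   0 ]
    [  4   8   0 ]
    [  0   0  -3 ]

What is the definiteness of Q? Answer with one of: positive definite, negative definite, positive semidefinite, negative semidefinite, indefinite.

indefinite

Row-reducing A symmetrically gives the diagonal entries 2, 0, -3.
So there are 1 positive, 1 negative, 1 zero pivots.
Hence Q is indefinite.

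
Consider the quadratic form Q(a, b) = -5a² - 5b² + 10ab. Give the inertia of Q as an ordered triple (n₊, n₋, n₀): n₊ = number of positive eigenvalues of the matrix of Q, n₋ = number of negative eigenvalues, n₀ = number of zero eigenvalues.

(0, 1, 1)

Write A = [[-5, 5], [5, -5]].
Row-reducing A symmetrically gives the diagonal entries -5, 0.
So there are 1 negative, 1 zero pivots.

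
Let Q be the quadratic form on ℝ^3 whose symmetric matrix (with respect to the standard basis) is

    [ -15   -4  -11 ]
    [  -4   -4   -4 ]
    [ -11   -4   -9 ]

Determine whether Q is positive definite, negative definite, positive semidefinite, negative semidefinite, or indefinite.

negative definite

Congruent diagonalization of A (simultaneous row and column reduction) yields pivots -15, -44/15, -6/11.
So there are 3 negative pivots.
Hence Q is negative definite.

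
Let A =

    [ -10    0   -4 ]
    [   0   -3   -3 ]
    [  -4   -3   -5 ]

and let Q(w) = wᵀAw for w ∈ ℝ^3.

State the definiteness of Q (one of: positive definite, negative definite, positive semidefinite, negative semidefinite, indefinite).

negative definite

Leading principal minors: Δ_1 = -10, Δ_2 = 30, Δ_3 = -12.
The signs alternate starting with Δ_1 < 0, so by Sylvester's criterion Q is negative definite.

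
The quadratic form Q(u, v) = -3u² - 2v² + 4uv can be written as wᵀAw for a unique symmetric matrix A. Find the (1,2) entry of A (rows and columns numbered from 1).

2

The coefficient of u·v in Q is 4. For a symmetric A this equals A[1,2] + A[2,1] = 2·A[1,2].
So A[1,2] = 4/2 = 2.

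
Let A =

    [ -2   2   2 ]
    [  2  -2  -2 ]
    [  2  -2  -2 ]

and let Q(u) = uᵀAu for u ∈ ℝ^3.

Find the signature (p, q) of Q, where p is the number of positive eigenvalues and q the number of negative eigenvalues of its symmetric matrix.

Symmetric row and column elimination reduces A to a congruent diagonal form with pivots -2, 0, 0.
So there are 1 negative, 2 zero pivots.

(0, 1)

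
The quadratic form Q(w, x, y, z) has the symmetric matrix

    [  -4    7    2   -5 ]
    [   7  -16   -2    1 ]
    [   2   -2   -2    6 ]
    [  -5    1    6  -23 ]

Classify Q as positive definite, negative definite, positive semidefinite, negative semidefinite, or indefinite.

Leading principal minors: Δ_1 = -4, Δ_2 = 15, Δ_3 = -6, Δ_4 = 2.
The signs alternate starting with Δ_1 < 0, so by Sylvester's criterion Q is negative definite.

negative definite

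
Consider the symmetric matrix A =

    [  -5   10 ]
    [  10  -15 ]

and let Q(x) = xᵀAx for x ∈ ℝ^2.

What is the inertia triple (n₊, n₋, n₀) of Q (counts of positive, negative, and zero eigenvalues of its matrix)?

An LDLᵀ factorisation of A has diagonal entries -5, 5.
So there are 1 positive, 1 negative pivots.

(1, 1, 0)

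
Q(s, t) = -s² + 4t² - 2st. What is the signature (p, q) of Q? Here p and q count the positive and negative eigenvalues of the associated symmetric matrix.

(1, 1)

Write A = [[-1, -1], [-1, 4]].
An LDLᵀ factorisation of A has diagonal entries -1, 5.
Counting signs: 1 positive, 1 negative.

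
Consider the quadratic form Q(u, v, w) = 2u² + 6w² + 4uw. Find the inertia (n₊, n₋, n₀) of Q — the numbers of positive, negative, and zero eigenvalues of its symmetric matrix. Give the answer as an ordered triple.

(2, 0, 1)

The associated matrix is A = [[2, 0, 2], [0, 0, 0], [2, 0, 6]].
Applying the same elementary operations to the rows and columns of A produces a congruent diagonal matrix with entries 2, 0, 4.
That gives 2 positive, 1 zero pivots.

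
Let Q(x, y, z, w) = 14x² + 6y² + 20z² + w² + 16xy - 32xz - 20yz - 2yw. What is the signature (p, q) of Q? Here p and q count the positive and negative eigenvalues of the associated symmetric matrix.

(3, 0)

The associated matrix is A = [[14, 8, -16, 0], [8, 6, -10, -1], [-16, -10, 20, 0], [0, -1, 0, 1]].
Applying the same elementary operations to the rows and columns of A produces a congruent diagonal matrix with entries 14, 10/7, 6/5, 0.
That gives 3 positive, 1 zero pivots.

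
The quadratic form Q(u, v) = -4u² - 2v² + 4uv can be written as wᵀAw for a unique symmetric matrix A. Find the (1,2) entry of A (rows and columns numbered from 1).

The coefficient of u·v in Q is 4. For a symmetric A this equals A[1,2] + A[2,1] = 2·A[1,2].
So A[1,2] = 4/2 = 2.

2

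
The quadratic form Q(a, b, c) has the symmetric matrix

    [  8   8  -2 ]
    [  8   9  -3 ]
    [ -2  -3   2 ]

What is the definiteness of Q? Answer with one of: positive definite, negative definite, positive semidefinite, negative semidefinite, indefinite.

positive definite

Leading principal minors: Δ_1 = 8, Δ_2 = 8, Δ_3 = 4.
All leading principal minors are positive, so by Sylvester's criterion Q is positive definite.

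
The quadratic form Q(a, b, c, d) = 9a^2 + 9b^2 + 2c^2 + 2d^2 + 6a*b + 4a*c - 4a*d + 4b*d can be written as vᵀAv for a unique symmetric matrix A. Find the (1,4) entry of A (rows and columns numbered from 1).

-2

The coefficient of a·d in Q is -4. For a symmetric A this equals A[1,4] + A[4,1] = 2·A[1,4].
So A[1,4] = -4/2 = -2.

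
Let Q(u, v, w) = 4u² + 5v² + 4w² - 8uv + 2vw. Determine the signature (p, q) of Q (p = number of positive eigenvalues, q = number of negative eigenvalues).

The symmetric matrix is A = [[4, -4, 0], [-4, 5, 1], [0, 1, 4]].
Congruent diagonalization of A (simultaneous row and column reduction) yields pivots 4, 1, 3.
So there are 3 positive pivots.

(3, 0)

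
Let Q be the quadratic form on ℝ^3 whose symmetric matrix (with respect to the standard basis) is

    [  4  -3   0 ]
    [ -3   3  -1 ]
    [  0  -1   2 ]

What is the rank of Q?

3

Congruent diagonalization of A (simultaneous row and column reduction) yields pivots 4, 3/4, 2/3.
Counting signs: 3 positive.
The rank is the number of nonzero pivots: 3.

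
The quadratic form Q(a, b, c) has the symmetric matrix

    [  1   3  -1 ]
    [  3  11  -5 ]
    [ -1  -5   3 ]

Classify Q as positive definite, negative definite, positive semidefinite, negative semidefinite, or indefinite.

positive semidefinite

Symmetric row and column elimination reduces A to a congruent diagonal form with pivots 1, 2, 0.
So there are 2 positive, 1 zero pivots.
Hence Q is positive semidefinite.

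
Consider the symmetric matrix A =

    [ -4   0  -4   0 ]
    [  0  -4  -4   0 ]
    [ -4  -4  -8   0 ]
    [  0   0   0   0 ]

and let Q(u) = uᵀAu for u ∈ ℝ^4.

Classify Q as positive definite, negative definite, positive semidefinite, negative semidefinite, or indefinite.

Congruent diagonalization of A (simultaneous row and column reduction) yields pivots -4, -4, 0, 0.
That gives 2 negative, 2 zero pivots.
Hence Q is negative semidefinite.

negative semidefinite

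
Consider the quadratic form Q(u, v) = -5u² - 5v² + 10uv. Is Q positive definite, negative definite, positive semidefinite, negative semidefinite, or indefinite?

negative semidefinite

The symmetric matrix is A = [[-5, 5], [5, -5]].
Congruent diagonalization of A (simultaneous row and column reduction) yields pivots -5, 0.
So there are 1 negative, 1 zero pivots.
Hence Q is negative semidefinite.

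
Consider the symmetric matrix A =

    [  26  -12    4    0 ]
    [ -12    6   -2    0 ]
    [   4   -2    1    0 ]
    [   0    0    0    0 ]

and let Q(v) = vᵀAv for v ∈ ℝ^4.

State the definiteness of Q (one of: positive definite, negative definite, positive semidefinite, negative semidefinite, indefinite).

positive semidefinite

Congruent diagonalization of A (simultaneous row and column reduction) yields pivots 26, 6/13, 1/3, 0.
That gives 3 positive, 1 zero pivots.
Hence Q is positive semidefinite.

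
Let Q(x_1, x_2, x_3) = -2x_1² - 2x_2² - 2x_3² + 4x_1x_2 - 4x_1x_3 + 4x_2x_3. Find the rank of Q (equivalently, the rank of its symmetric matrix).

The associated matrix is A = [[-2, 2, -2], [2, -2, 2], [-2, 2, -2]].
Applying the same elementary operations to the rows and columns of A produces a congruent diagonal matrix with entries -2, 0, 0.
That gives 1 negative, 2 zero pivots.
The rank is the number of nonzero pivots: 1.

1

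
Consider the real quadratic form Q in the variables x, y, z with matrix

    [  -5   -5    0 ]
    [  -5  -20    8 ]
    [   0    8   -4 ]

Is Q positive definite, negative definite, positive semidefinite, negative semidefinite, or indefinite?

indefinite

Congruent diagonalization of A (simultaneous row and column reduction) yields pivots -5, -15, 4/15.
That gives 1 positive, 2 negative pivots.
Hence Q is indefinite.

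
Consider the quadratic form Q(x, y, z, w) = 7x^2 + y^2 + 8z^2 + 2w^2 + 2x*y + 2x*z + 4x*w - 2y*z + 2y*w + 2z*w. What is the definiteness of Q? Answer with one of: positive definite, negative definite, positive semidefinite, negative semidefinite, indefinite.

The symmetric matrix of Q is A = [[7, 1, 1, 2], [1, 1, -1, 1], [1, -1, 8, 1], [2, 1, 1, 2]].
Leading principal minors: Δ_1 = 7, Δ_2 = 6, Δ_3 = 38, Δ_4 = 15.
All leading principal minors are positive, so by Sylvester's criterion Q is positive definite.

positive definite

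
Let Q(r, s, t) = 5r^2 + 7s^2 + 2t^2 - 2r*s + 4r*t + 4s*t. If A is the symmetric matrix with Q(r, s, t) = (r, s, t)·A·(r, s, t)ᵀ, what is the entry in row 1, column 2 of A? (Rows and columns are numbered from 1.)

The coefficient of r·s in Q is -2. For a symmetric A this equals A[1,2] + A[2,1] = 2·A[1,2].
So A[1,2] = -2/2 = -1.

-1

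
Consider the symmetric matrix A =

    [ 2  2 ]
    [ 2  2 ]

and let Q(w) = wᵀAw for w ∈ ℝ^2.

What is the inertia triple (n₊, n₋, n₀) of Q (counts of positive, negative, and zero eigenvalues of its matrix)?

(1, 0, 1)

Congruent diagonalization of A (simultaneous row and column reduction) yields pivots 2, 0.
So there are 1 positive, 1 zero pivots.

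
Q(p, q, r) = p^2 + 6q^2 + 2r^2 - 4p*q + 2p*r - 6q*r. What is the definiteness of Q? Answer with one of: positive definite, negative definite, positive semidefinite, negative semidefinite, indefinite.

positive definite

The symmetric matrix of Q is A = [[1, -2, 1], [-2, 6, -3], [1, -3, 2]].
Leading principal minors: Δ_1 = 1, Δ_2 = 2, Δ_3 = 1.
All leading principal minors are positive, so by Sylvester's criterion Q is positive definite.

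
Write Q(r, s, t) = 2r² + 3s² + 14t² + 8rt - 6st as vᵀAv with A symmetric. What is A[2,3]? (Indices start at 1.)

The coefficient of s·t in Q is -6. For a symmetric A this equals A[2,3] + A[3,2] = 2·A[2,3].
So A[2,3] = -6/2 = -3.

-3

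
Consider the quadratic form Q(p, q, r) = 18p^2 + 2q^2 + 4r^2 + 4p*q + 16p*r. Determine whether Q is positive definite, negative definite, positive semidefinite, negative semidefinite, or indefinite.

positive semidefinite

Write A = [[18, 2, 8], [2, 2, 0], [8, 0, 4]].
Symmetric row and column elimination reduces A to a congruent diagonal form with pivots 18, 16/9, 0.
That gives 2 positive, 1 zero pivots.
Hence Q is positive semidefinite.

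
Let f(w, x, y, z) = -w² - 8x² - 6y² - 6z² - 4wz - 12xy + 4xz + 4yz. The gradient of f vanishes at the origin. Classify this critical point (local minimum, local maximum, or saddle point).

The Hessian at the origin is H = [[-2, 0, 0, -4], [0, -16, -12, 4], [0, -12, -12, 4], [-4, 4, 4, -12]].
Applying the same elementary operations to the rows and columns of H produces a congruent diagonal matrix with entries -2, -16, -3, -8/3.
So there are 4 negative pivots.
H is negative definite, so the origin is a strict local maximum.

local maximum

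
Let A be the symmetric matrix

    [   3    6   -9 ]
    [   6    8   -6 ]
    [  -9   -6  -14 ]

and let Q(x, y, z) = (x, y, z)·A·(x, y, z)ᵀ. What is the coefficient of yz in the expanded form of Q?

The coefficient of yz is A[2,3] + A[3,2] = 2·(-6) = -12.

-12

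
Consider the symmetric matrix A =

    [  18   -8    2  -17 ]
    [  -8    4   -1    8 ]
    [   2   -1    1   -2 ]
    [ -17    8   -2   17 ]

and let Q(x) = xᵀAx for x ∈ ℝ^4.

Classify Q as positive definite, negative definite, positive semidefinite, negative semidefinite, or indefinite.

positive definite

Applying the same elementary operations to the rows and columns of A produces a congruent diagonal matrix with entries 18, 4/9, 3/4, 1/2.
That gives 4 positive pivots.
Hence Q is positive definite.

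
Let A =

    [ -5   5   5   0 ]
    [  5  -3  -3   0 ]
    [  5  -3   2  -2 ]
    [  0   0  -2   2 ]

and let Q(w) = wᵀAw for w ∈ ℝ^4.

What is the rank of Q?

4

Row-reducing A symmetrically gives the diagonal entries -5, 2, 5, 6/5.
That gives 3 positive, 1 negative pivots.
The rank is the number of nonzero pivots: 4.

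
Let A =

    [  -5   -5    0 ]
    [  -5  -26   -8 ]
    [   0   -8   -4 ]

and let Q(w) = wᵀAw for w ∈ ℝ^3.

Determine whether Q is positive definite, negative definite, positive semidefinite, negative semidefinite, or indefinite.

An LDLᵀ factorisation of A has diagonal entries -5, -21, -20/21.
So there are 3 negative pivots.
Hence Q is negative definite.

negative definite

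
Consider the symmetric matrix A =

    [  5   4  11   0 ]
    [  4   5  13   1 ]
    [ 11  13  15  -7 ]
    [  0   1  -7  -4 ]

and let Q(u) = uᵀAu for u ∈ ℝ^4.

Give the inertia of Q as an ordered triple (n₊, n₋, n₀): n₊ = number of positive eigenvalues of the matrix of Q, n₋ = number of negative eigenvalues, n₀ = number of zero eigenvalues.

Applying the same elementary operations to the rows and columns of A produces a congruent diagonal matrix with entries 5, 9/5, -19, 5/171.
That gives 3 positive, 1 negative pivots.

(3, 1, 0)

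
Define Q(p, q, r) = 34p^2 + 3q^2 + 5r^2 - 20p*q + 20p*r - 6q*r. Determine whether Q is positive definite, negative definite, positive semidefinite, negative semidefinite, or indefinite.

The symmetric matrix of Q is A = [[34, -10, 10], [-10, 3, -3], [10, -3, 5]].
Leading principal minors: Δ_1 = 34, Δ_2 = 2, Δ_3 = 4.
All leading principal minors are positive, so by Sylvester's criterion Q is positive definite.

positive definite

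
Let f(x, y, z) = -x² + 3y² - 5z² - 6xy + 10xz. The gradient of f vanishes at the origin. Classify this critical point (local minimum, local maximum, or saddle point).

The Hessian at the origin is H = [[-2, -6, 10], [-6, 6, 0], [10, 0, -10]].
An LDLᵀ factorisation of H has diagonal entries -2, 24, 5/2.
That gives 2 positive, 1 negative pivots.
H is indefinite, so the origin is a saddle point.

saddle point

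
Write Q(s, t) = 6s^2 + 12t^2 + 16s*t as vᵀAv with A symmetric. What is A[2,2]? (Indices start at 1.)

12

The coefficient of t^2 in Q is 12, and that is exactly A[2,2].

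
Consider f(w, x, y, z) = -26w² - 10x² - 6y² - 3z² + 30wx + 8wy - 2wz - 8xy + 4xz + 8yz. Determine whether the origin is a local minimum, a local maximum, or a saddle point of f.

local maximum

The Hessian at the origin is H = [[-52, 30, 8, -2], [30, -20, -8, 4], [8, -8, -12, 8], [-2, 4, 8, -6]].
An LDLᵀ factorisation of H has diagonal entries -52, -35/13, -228/35, -6/19.
That gives 4 negative pivots.
H is negative definite, so the origin is a strict local maximum.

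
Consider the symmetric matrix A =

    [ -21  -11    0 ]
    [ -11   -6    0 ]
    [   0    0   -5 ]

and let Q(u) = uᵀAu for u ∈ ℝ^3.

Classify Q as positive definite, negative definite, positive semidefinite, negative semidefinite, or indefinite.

Leading principal minors: Δ_1 = -21, Δ_2 = 5, Δ_3 = -25.
The signs alternate starting with Δ_1 < 0, so by Sylvester's criterion Q is negative definite.

negative definite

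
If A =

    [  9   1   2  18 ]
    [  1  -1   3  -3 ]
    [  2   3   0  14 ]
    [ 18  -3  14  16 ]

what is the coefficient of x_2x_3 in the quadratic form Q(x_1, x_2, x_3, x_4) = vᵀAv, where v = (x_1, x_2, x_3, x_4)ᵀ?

The coefficient of x_2x_3 is A[2,3] + A[3,2] = 2·3 = 6.

6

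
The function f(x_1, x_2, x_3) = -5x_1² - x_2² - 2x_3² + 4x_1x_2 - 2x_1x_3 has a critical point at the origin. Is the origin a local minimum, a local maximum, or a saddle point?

local maximum

The Hessian at the origin is H = [[-10, 4, -2], [4, -2, 0], [-2, 0, -4]].
An LDLᵀ factorisation of H has diagonal entries -10, -2/5, -2.
So there are 3 negative pivots.
H is negative definite, so the origin is a strict local maximum.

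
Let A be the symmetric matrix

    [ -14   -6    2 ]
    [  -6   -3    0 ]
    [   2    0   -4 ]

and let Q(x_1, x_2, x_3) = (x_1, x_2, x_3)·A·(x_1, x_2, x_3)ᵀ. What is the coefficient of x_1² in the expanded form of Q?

The coefficient of x_1² is the diagonal entry A[1,1] = -14.

-14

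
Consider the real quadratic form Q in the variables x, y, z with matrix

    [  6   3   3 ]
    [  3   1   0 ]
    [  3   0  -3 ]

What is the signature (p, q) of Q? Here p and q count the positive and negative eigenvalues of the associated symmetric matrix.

Congruent diagonalization of A (simultaneous row and column reduction) yields pivots 6, -1/2, 0.
That gives 1 positive, 1 negative, 1 zero pivots.

(1, 1)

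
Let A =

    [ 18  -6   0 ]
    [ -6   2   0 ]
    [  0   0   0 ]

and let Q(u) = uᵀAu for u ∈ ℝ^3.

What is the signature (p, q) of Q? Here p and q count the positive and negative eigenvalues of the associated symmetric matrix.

Congruent diagonalization of A (simultaneous row and column reduction) yields pivots 18, 0, 0.
So there are 1 positive, 2 zero pivots.

(1, 0)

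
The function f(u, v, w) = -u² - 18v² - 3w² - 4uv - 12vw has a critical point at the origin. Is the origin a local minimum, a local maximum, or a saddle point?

The Hessian at the origin is H = [[-2, -4, 0], [-4, -36, -12], [0, -12, -6]].
Symmetric row and column elimination reduces H to a congruent diagonal form with pivots -2, -28, -6/7.
So there are 3 negative pivots.
H is negative definite, so the origin is a strict local maximum.

local maximum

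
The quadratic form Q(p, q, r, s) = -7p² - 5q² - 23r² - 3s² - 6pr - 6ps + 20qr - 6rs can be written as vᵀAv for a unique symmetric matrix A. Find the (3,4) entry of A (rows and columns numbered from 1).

-3

The coefficient of r·s in Q is -6. For a symmetric A this equals A[3,4] + A[4,3] = 2·A[3,4].
So A[3,4] = -6/2 = -3.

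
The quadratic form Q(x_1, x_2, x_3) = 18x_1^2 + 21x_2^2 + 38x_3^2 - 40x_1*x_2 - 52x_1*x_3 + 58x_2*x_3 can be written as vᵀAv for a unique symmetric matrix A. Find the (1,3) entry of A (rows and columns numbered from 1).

The coefficient of x_1·x_3 in Q is -52. For a symmetric A this equals A[1,3] + A[3,1] = 2·A[1,3].
So A[1,3] = -52/2 = -26.

-26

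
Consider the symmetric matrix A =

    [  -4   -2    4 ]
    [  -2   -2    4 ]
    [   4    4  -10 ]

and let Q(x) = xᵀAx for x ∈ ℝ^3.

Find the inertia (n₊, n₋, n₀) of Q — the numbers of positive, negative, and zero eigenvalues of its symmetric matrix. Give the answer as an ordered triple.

(0, 3, 0)

An LDLᵀ factorisation of A has diagonal entries -4, -1, -2.
So there are 3 negative pivots.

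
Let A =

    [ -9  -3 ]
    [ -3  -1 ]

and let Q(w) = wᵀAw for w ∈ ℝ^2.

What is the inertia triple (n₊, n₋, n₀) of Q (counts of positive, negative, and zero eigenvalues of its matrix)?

(0, 1, 1)

Applying the same elementary operations to the rows and columns of A produces a congruent diagonal matrix with entries -9, 0.
Counting signs: 1 negative, 1 zero.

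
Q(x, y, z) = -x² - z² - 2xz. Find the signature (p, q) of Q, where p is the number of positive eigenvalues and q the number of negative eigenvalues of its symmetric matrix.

Write A = [[-1, 0, -1], [0, 0, 0], [-1, 0, -1]].
Applying the same elementary operations to the rows and columns of A produces a congruent diagonal matrix with entries -1, 0, 0.
Counting signs: 1 negative, 2 zero.

(0, 1)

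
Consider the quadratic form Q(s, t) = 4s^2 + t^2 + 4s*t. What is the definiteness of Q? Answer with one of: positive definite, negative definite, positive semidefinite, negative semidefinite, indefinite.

positive semidefinite

Write A = [[4, 2], [2, 1]].
Row-reducing A symmetrically gives the diagonal entries 4, 0.
So there are 1 positive, 1 zero pivots.
Hence Q is positive semidefinite.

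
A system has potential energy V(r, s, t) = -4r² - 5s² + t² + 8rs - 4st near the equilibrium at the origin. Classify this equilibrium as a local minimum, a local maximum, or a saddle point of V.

The Hessian at the origin is H = [[-8, 8, 0], [8, -10, -4], [0, -4, 2]].
Congruent diagonalization of H (simultaneous row and column reduction) yields pivots -8, -2, 10.
So there are 1 positive, 2 negative pivots.
H is indefinite, so the origin is a saddle point.

saddle point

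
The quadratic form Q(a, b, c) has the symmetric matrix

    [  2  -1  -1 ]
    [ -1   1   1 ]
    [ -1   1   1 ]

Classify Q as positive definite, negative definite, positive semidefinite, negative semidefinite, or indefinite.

Symmetric row and column elimination reduces A to a congruent diagonal form with pivots 2, 1/2, 0.
So there are 2 positive, 1 zero pivots.
Hence Q is positive semidefinite.

positive semidefinite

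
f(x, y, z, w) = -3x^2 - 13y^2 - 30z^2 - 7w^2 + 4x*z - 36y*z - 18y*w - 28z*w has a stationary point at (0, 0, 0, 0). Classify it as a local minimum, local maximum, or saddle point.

The Hessian at the origin is H = [[-6, 0, 4, 0], [0, -26, -36, -18], [4, -36, -60, -28], [0, -18, -28, -14]].
Row-reducing H symmetrically gives the diagonal entries -6, -26, -292/39, -20/73.
So there are 4 negative pivots.
H is negative definite, so the origin is a strict local maximum.

local maximum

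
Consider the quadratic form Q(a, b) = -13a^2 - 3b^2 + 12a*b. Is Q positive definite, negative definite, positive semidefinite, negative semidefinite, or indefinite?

The symmetric matrix is A = [[-13, 6], [6, -3]].
Symmetric row and column elimination reduces A to a congruent diagonal form with pivots -13, -3/13.
Counting signs: 2 negative.
Hence Q is negative definite.

negative definite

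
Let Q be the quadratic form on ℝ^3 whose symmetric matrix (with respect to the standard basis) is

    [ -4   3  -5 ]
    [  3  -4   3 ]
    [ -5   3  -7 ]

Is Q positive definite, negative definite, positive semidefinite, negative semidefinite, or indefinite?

negative definite

Leading principal minors: Δ_1 = -4, Δ_2 = 7, Δ_3 = -3.
The signs alternate starting with Δ_1 < 0, so by Sylvester's criterion Q is negative definite.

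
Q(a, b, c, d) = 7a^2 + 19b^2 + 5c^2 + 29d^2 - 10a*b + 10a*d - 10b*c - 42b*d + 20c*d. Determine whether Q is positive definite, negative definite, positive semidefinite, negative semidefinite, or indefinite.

The symmetric matrix of Q is A = [[7, -5, 0, 5], [-5, 19, -5, -21], [0, -5, 5, 10], [5, -21, 10, 29]].
Leading principal minors: Δ_1 = 7, Δ_2 = 108, Δ_3 = 365, Δ_4 = 50.
All leading principal minors are positive, so by Sylvester's criterion Q is positive definite.

positive definite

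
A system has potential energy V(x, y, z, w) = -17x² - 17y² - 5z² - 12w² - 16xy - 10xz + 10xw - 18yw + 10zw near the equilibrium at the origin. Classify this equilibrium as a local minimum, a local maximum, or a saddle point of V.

local maximum

The Hessian at the origin is H = [[-34, -16, -10, 10], [-16, -34, 0, -18], [-10, 0, -10, 10], [10, -18, 10, -24]].
Applying the same elementary operations to the rows and columns of H produces a congruent diagonal matrix with entries -34, -450/17, -56/9, -4/35.
So there are 4 negative pivots.
H is negative definite, so the origin is a strict local maximum.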